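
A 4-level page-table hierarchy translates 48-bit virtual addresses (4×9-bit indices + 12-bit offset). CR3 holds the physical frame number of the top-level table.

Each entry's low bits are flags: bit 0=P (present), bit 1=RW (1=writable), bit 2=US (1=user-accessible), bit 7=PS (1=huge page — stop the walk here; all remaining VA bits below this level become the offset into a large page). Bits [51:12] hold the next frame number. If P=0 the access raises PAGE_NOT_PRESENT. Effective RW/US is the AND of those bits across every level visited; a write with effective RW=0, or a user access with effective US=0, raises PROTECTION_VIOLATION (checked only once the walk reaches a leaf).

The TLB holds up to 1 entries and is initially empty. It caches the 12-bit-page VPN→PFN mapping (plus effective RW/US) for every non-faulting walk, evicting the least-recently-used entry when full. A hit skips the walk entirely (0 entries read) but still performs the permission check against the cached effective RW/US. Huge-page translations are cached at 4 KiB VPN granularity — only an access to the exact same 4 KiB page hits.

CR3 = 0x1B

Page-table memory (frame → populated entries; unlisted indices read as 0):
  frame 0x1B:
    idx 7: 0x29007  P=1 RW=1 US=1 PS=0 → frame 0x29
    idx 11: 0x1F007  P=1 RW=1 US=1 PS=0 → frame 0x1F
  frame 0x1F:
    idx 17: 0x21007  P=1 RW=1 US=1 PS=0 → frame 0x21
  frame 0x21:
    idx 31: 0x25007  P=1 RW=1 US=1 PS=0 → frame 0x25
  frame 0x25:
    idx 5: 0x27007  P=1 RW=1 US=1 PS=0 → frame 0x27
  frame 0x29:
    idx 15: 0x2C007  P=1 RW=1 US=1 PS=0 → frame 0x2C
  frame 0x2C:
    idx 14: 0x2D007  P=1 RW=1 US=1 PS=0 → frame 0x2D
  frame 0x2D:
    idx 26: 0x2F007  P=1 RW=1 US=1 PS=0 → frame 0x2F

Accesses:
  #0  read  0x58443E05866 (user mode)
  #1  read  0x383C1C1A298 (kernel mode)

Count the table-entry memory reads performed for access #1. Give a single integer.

Per-access translation:
#0 VA=0x58443E05866 (r,user):
  L0 @0x1B[11] → 0x1F007  P=1,RW=1,US=1,PS=0
  L1 @0x1F[17] → 0x21007  P=1,RW=1,US=1,PS=0
  L2 @0x21[31] → 0x25007  P=1,RW=1,US=1,PS=0
  L3 @0x25[5] → 0x27007  P=1,RW=1,US=1,PS=0
  ⇒ phys 0x27866  [4 reads]
#1 VA=0x383C1C1A298 (r,kernel):
  L0 @0x1B[7] → 0x29007  P=1,RW=1,US=1,PS=0
  L1 @0x29[15] → 0x2C007  P=1,RW=1,US=1,PS=0
  L2 @0x2C[14] → 0x2D007  P=1,RW=1,US=1,PS=0
  L3 @0x2D[26] → 0x2F007  P=1,RW=1,US=1,PS=0
  ⇒ phys 0x2F298  [4 reads]

Entries read for #1: 4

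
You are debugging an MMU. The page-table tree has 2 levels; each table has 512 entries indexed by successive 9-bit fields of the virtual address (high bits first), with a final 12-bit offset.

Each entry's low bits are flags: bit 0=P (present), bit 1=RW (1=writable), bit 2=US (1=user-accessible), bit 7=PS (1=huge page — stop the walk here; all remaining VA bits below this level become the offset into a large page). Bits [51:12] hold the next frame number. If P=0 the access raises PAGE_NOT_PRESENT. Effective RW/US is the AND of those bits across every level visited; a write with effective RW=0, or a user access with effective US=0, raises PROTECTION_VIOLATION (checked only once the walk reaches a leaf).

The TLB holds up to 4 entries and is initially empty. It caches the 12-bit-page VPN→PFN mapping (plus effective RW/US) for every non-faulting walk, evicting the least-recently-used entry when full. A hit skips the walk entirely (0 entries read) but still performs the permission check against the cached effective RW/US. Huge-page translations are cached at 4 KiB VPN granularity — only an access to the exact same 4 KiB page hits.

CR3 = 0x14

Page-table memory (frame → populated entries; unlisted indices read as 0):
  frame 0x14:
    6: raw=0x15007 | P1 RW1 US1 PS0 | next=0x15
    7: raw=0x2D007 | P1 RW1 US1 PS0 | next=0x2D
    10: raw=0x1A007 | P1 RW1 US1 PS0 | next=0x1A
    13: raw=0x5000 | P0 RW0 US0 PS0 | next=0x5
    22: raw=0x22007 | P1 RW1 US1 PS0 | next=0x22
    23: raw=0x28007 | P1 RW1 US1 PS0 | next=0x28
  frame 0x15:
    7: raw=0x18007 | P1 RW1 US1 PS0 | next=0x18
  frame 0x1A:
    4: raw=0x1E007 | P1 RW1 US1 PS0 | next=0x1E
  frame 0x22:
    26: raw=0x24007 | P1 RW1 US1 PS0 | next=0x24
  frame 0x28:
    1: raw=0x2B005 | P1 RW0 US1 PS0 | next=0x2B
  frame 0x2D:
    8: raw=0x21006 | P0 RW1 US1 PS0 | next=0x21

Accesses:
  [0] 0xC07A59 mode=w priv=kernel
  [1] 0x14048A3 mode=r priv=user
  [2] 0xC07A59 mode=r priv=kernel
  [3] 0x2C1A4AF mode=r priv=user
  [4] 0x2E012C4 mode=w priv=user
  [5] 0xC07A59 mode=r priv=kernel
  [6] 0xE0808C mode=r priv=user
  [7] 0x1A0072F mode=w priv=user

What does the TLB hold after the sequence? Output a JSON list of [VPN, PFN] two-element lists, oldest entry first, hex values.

Trace:
#0 VA=0xC07A59 (w,kernel):
  L0 @0x14[6] → 0x15007  P=1,RW=1,US=1,PS=0
  L1 @0x15[7] → 0x18007  P=1,RW=1,US=1,PS=0
  ⇒ phys 0x18A59  [2 reads]
#1 VA=0x14048A3 (r,user):
  L0 @0x14[10] → 0x1A007  P=1,RW=1,US=1,PS=0
  L1 @0x1A[4] → 0x1E007  P=1,RW=1,US=1,PS=0
  ⇒ phys 0x1E8A3  [2 reads]
#2 VA=0xC07A59 (r,kernel):
  TLB hit vpn=0xC07 → PA=0x18A59
#3 VA=0x2C1A4AF (r,user):
  L0 @0x14[22] → 0x22007  P=1,RW=1,US=1,PS=0
  L1 @0x22[26] → 0x24007  P=1,RW=1,US=1,PS=0
  ⇒ phys 0x244AF  [2 reads]
#4 VA=0x2E012C4 (w,user):
  L0 @0x14[23] → 0x28007  P=1,RW=1,US=1,PS=0
  L1 @0x28[1] → 0x2B005  P=1,RW=0,US=1,PS=0
  → PROTECTION_VIOLATION  (2 entries read)
#5 VA=0xC07A59 (r,kernel):
  TLB hit vpn=0xC07 → PA=0x18A59
#6 VA=0xE0808C (r,user):
  L0 @0x14[7] → 0x2D007  P=1,RW=1,US=1,PS=0
  L1 @0x2D[8] → 0x21006  P=0,RW=1,US=1,PS=0
  → PAGE_NOT_PRESENT  (2 entries read)
#7 VA=0x1A0072F (w,user):
  L0 @0x14[13] → 0x5000  P=0,RW=0,US=0,PS=0
  → PAGE_NOT_PRESENT  (1 entries read)

TLB: [["0x1404", "0x1E"], ["0x2C1A", "0x24"], ["0xC07", "0x18"]]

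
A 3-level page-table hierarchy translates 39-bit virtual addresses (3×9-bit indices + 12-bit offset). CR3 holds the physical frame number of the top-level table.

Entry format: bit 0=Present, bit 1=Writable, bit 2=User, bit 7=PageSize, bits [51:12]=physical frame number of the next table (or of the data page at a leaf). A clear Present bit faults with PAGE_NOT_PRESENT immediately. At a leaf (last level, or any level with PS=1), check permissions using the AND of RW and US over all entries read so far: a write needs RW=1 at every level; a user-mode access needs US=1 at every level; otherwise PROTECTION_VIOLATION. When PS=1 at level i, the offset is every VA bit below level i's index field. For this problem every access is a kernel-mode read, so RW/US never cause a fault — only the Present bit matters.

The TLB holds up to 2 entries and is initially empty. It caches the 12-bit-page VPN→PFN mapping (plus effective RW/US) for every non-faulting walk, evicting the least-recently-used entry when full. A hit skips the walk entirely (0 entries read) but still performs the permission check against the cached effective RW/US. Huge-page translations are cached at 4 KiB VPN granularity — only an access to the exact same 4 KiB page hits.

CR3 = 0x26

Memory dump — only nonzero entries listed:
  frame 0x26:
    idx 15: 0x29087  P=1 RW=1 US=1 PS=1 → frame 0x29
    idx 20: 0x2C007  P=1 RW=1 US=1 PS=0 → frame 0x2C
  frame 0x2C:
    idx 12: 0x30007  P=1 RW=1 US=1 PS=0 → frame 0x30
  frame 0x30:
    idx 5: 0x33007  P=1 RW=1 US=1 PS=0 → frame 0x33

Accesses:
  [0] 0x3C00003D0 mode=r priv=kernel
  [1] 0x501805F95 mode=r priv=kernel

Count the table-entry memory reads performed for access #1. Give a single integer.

Per-access translation:
#0 VA=0x3C00003D0 (r,kernel):
  [0] read 0x26 idx=15: raw=0x29087 flags P=1 W=1 U=1 S=1
  ⇒ phys 0x293D0 (huge @L0)  [1 reads]
#1 VA=0x501805F95 (r,kernel):
  [0] read 0x26 idx=20: raw=0x2C007 flags P=1 W=1 U=1 S=0
  [1] read 0x2C idx=12: raw=0x30007 flags P=1 W=1 U=1 S=0
  [2] read 0x30 idx=5: raw=0x33007 flags P=1 W=1 U=1 S=0
  ⇒ phys 0x33F95  [3 reads]

Entries read for #1: 3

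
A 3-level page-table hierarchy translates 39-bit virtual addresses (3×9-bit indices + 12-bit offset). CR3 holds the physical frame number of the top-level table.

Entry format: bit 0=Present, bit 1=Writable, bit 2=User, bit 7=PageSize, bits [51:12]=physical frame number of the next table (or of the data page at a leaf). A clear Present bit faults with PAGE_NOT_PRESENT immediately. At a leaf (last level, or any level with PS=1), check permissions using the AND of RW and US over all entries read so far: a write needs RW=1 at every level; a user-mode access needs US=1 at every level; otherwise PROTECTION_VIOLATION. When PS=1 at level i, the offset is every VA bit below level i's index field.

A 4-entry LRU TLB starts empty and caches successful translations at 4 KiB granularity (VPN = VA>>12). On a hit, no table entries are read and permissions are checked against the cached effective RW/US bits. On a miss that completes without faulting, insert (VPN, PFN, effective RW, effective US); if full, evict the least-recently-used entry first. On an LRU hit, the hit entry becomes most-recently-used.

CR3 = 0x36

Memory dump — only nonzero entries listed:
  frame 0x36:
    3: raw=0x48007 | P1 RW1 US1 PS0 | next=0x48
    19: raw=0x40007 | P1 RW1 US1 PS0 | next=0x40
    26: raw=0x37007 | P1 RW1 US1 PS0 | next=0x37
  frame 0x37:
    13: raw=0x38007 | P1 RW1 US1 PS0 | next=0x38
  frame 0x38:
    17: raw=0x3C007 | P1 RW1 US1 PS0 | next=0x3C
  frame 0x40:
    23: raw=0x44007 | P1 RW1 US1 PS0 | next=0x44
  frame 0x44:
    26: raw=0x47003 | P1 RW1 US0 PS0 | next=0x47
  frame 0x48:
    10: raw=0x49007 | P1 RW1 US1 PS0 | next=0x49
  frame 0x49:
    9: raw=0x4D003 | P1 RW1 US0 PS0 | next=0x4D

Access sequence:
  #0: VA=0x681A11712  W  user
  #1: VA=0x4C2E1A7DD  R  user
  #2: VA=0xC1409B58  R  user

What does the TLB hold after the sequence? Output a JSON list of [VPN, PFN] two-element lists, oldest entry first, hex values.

Trace:
#0 VA=0x681A11712 (w,user):
  L0 @0x36[26] → 0x37007  P=1,RW=1,US=1,PS=0
  L1 @0x37[13] → 0x38007  P=1,RW=1,US=1,PS=0
  L2 @0x38[17] → 0x3C007  P=1,RW=1,US=1,PS=0
  ⇒ phys 0x3C712  [3 reads]
#1 VA=0x4C2E1A7DD (r,user):
  L0 @0x36[19] → 0x40007  P=1,RW=1,US=1,PS=0
  L1 @0x40[23] → 0x44007  P=1,RW=1,US=1,PS=0
  L2 @0x44[26] → 0x47003  P=1,RW=1,US=0,PS=0
  ✗ PROTECTION_VIOLATION  [3 reads]
#2 VA=0xC1409B58 (r,user):
  L0 @0x36[3] → 0x48007  P=1,RW=1,US=1,PS=0
  L1 @0x48[10] → 0x49007  P=1,RW=1,US=1,PS=0
  L2 @0x49[9] → 0x4D003  P=1,RW=1,US=0,PS=0
  ✗ PROTECTION_VIOLATION  [3 reads]

TLB: [["0x681A11", "0x3C"]]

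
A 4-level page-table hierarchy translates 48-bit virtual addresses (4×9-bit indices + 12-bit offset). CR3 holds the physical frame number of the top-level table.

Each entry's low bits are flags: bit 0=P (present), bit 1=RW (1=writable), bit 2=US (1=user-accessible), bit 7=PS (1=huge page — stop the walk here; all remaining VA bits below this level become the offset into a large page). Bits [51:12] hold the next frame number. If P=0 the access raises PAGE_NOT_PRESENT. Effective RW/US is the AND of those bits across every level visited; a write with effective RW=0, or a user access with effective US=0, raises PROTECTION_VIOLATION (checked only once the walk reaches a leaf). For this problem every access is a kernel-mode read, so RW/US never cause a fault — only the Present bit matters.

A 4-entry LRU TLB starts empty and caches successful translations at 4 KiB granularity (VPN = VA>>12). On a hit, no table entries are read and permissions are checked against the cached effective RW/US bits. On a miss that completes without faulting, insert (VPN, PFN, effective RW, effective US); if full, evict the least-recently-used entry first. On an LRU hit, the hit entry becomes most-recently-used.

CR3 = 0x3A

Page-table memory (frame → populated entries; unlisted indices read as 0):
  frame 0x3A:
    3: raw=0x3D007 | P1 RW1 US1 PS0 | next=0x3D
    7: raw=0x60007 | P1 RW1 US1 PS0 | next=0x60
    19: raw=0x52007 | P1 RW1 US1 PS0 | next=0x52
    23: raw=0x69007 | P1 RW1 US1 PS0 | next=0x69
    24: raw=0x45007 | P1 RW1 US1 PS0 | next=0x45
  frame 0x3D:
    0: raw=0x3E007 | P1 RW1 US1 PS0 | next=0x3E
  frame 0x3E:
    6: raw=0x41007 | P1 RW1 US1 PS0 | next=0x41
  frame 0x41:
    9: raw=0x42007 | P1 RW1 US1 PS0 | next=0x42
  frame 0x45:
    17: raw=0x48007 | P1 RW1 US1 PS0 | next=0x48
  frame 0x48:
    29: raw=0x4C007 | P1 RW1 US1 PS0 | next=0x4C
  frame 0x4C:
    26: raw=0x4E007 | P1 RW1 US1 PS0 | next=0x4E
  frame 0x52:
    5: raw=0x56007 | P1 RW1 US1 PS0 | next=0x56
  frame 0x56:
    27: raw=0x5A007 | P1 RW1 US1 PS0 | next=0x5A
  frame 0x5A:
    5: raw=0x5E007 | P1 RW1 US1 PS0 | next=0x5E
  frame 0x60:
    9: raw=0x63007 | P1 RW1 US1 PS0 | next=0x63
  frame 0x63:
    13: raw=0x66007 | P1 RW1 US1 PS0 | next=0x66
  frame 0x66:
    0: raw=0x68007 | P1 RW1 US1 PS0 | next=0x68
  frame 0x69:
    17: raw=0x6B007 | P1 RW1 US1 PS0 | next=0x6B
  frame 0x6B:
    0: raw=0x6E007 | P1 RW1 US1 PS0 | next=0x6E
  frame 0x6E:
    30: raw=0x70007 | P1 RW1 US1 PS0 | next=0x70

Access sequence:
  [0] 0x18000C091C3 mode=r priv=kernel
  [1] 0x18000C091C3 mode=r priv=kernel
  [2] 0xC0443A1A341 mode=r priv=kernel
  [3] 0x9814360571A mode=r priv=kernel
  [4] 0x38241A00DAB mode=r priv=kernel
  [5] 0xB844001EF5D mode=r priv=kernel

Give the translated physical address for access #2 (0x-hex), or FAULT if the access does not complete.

Trace:
#0 VA=0x18000C091C3 (r,kernel):
  lvl0: tbl 0x3A, slot 3 ⇒ 0x3D007 (P1/RW1/US1/PS0)
  lvl1: tbl 0x3D, slot 0 ⇒ 0x3E007 (P1/RW1/US1/PS0)
  lvl2: tbl 0x3E, slot 6 ⇒ 0x41007 (P1/RW1/US1/PS0)
  lvl3: tbl 0x41, slot 9 ⇒ 0x42007 (P1/RW1/US1/PS0)
  ⇒ phys 0x421C3  [4 reads]
#1 VA=0x18000C091C3 (r,kernel):
  TLB hit vpn=0x18000C09 → PA=0x421C3
#2 VA=0xC0443A1A341 (r,kernel):
  lvl0: tbl 0x3A, slot 24 ⇒ 0x45007 (P1/RW1/US1/PS0)
  lvl1: tbl 0x45, slot 17 ⇒ 0x48007 (P1/RW1/US1/PS0)
  lvl2: tbl 0x48, slot 29 ⇒ 0x4C007 (P1/RW1/US1/PS0)
  lvl3: tbl 0x4C, slot 26 ⇒ 0x4E007 (P1/RW1/US1/PS0)
  ⇒ phys 0x4E341  [4 reads]
#3 VA=0x9814360571A (r,kernel):
  lvl0: tbl 0x3A, slot 19 ⇒ 0x52007 (P1/RW1/US1/PS0)
  lvl1: tbl 0x52, slot 5 ⇒ 0x56007 (P1/RW1/US1/PS0)
  lvl2: tbl 0x56, slot 27 ⇒ 0x5A007 (P1/RW1/US1/PS0)
  lvl3: tbl 0x5A, slot 5 ⇒ 0x5E007 (P1/RW1/US1/PS0)
  ⇒ phys 0x5E71A  [4 reads]
#4 VA=0x38241A00DAB (r,kernel):
  lvl0: tbl 0x3A, slot 7 ⇒ 0x60007 (P1/RW1/US1/PS0)
  lvl1: tbl 0x60, slot 9 ⇒ 0x63007 (P1/RW1/US1/PS0)
  lvl2: tbl 0x63, slot 13 ⇒ 0x66007 (P1/RW1/US1/PS0)
  lvl3: tbl 0x66, slot 0 ⇒ 0x68007 (P1/RW1/US1/PS0)
  ⇒ phys 0x68DAB  [4 reads]
#5 VA=0xB844001EF5D (r,kernel):
  lvl0: tbl 0x3A, slot 23 ⇒ 0x69007 (P1/RW1/US1/PS0)
  lvl1: tbl 0x69, slot 17 ⇒ 0x6B007 (P1/RW1/US1/PS0)
  lvl2: tbl 0x6B, slot 0 ⇒ 0x6E007 (P1/RW1/US1/PS0)
  lvl3: tbl 0x6E, slot 30 ⇒ 0x70007 (P1/RW1/US1/PS0)
  ⇒ phys 0x70F5D  [4 reads]

Access #2 PA: 0x4E341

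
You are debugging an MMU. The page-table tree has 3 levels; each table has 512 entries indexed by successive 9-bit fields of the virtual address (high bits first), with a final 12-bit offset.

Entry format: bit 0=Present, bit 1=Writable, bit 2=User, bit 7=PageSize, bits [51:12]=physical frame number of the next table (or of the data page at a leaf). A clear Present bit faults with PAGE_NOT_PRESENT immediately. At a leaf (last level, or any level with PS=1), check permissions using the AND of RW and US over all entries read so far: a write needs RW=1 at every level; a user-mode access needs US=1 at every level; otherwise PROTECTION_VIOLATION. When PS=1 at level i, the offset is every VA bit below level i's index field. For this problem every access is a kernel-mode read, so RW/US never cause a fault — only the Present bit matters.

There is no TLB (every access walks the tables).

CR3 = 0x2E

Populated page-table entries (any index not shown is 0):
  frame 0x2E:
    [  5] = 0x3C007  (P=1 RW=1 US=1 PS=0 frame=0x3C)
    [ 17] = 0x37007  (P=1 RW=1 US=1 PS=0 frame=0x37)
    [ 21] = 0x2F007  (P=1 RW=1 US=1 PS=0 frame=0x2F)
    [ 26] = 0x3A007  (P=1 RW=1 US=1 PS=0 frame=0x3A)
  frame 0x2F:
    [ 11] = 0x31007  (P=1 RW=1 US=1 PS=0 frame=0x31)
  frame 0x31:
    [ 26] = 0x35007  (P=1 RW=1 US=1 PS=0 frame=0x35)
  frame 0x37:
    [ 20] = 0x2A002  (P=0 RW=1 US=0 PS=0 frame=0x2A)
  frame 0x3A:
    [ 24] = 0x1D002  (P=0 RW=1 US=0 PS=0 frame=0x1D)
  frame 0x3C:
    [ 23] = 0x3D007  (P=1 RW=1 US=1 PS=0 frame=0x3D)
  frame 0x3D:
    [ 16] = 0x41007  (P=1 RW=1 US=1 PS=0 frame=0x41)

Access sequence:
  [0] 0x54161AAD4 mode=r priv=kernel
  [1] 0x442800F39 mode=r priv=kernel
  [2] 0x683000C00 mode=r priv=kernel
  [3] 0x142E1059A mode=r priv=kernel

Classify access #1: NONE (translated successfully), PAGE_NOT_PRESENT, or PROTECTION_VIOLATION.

Walk each access:
#0 VA=0x54161AAD4 (r,kernel):
  lvl0: tbl 0x2E, slot 21 ⇒ 0x2F007 (P1/RW1/US1/PS0)
  lvl1: tbl 0x2F, slot 11 ⇒ 0x31007 (P1/RW1/US1/PS0)
  lvl2: tbl 0x31, slot 26 ⇒ 0x35007 (P1/RW1/US1/PS0)
  ⇒ phys 0x35AD4  [3 reads]
#1 VA=0x442800F39 (r,kernel):
  lvl0: tbl 0x2E, slot 17 ⇒ 0x37007 (P1/RW1/US1/PS0)
  lvl1: tbl 0x37, slot 20 ⇒ 0x2A002 (P0/RW1/US0/PS0)
  → PAGE_NOT_PRESENT  (2 entries read)
#2 VA=0x683000C00 (r,kernel):
  lvl0: tbl 0x2E, slot 26 ⇒ 0x3A007 (P1/RW1/US1/PS0)
  lvl1: tbl 0x3A, slot 24 ⇒ 0x1D002 (P0/RW1/US0/PS0)
  → PAGE_NOT_PRESENT  (2 entries read)
#3 VA=0x142E1059A (r,kernel):
  lvl0: tbl 0x2E, slot 5 ⇒ 0x3C007 (P1/RW1/US1/PS0)
  lvl1: tbl 0x3C, slot 23 ⇒ 0x3D007 (P1/RW1/US1/PS0)
  lvl2: tbl 0x3D, slot 16 ⇒ 0x41007 (P1/RW1/US1/PS0)
  ⇒ phys 0x4159A  [3 reads]

Access #1 fault: PAGE_NOT_PRESENT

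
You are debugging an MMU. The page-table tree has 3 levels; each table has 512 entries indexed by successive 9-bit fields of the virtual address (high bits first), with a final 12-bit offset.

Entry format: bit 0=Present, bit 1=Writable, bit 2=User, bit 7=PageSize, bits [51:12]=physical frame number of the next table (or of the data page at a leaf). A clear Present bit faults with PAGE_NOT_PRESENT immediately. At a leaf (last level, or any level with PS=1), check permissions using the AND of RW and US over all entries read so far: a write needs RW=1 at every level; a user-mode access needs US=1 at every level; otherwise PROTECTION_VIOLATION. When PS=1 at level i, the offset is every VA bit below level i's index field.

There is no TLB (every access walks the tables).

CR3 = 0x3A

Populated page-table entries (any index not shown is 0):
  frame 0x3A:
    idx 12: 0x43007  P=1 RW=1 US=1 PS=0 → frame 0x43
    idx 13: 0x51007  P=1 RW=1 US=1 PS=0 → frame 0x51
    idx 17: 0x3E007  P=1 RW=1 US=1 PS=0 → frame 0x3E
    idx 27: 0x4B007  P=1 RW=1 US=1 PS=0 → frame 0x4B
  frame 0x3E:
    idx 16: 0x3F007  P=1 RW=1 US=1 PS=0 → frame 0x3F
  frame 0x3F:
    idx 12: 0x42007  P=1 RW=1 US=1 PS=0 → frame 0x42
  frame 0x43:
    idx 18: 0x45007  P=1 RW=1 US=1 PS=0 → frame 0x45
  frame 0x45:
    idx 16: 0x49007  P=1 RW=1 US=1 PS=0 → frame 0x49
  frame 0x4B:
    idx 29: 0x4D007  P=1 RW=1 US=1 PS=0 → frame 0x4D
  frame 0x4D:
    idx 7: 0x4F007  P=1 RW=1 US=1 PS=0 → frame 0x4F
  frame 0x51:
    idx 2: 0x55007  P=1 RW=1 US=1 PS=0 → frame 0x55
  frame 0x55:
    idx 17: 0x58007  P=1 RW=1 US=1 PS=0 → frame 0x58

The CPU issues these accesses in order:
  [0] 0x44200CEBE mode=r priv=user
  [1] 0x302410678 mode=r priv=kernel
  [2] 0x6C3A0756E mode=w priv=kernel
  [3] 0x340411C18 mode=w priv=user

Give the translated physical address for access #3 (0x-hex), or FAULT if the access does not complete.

Per-access translation:
#0 VA=0x44200CEBE (r,user):
  L0 @0x3A[17] → 0x3E007  P=1,RW=1,US=1,PS=0
  L1 @0x3E[16] → 0x3F007  P=1,RW=1,US=1,PS=0
  L2 @0x3F[12] → 0x42007  P=1,RW=1,US=1,PS=0
  → PA=0x42EBE  (3 entries read)
#1 VA=0x302410678 (r,kernel):
  L0 @0x3A[12] → 0x43007  P=1,RW=1,US=1,PS=0
  L1 @0x43[18] → 0x45007  P=1,RW=1,US=1,PS=0
  L2 @0x45[16] → 0x49007  P=1,RW=1,US=1,PS=0
  → PA=0x49678  (3 entries read)
#2 VA=0x6C3A0756E (w,kernel):
  L0 @0x3A[27] → 0x4B007  P=1,RW=1,US=1,PS=0
  L1 @0x4B[29] → 0x4D007  P=1,RW=1,US=1,PS=0
  L2 @0x4D[7] → 0x4F007  P=1,RW=1,US=1,PS=0
  → PA=0x4F56E  (3 entries read)
#3 VA=0x340411C18 (w,user):
  L0 @0x3A[13] → 0x51007  P=1,RW=1,US=1,PS=0
  L1 @0x51[2] → 0x55007  P=1,RW=1,US=1,PS=0
  L2 @0x55[17] → 0x58007  P=1,RW=1,US=1,PS=0
  → PA=0x58C18  (3 entries read)

Access #3 PA: 0x58C18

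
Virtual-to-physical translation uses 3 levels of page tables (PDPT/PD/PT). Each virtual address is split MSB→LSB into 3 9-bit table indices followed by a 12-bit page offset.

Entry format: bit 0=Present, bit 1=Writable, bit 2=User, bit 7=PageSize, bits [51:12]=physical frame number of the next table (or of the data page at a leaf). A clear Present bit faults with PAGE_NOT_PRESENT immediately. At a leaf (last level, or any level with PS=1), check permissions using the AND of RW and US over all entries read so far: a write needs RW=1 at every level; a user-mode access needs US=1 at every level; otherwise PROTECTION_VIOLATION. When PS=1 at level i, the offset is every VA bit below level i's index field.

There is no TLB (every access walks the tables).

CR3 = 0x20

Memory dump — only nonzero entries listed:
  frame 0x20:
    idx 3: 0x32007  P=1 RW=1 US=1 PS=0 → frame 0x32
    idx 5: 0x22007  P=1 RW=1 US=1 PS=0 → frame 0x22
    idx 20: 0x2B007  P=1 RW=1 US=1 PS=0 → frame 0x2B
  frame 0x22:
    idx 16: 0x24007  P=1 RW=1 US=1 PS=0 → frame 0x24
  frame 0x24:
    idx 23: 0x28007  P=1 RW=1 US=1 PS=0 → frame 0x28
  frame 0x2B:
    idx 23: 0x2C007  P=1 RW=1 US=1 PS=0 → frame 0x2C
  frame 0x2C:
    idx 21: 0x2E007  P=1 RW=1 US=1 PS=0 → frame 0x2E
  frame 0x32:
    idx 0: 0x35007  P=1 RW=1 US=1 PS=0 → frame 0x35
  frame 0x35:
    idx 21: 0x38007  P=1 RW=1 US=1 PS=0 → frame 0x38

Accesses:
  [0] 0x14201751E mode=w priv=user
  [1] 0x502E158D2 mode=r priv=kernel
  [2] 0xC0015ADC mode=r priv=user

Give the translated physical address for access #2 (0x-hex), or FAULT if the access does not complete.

Walk each access:
#0 VA=0x14201751E (w,user):
  lvl0: tbl 0x20, slot 5 ⇒ 0x22007 (P1/RW1/US1/PS0)
  lvl1: tbl 0x22, slot 16 ⇒ 0x24007 (P1/RW1/US1/PS0)
  lvl2: tbl 0x24, slot 23 ⇒ 0x28007 (P1/RW1/US1/PS0)
  ⇒ phys 0x2851E  [3 reads]
#1 VA=0x502E158D2 (r,kernel):
  lvl0: tbl 0x20, slot 20 ⇒ 0x2B007 (P1/RW1/US1/PS0)
  lvl1: tbl 0x2B, slot 23 ⇒ 0x2C007 (P1/RW1/US1/PS0)
  lvl2: tbl 0x2C, slot 21 ⇒ 0x2E007 (P1/RW1/US1/PS0)
  ⇒ phys 0x2E8D2  [3 reads]
#2 VA=0xC0015ADC (r,user):
  lvl0: tbl 0x20, slot 3 ⇒ 0x32007 (P1/RW1/US1/PS0)
  lvl1: tbl 0x32, slot 0 ⇒ 0x35007 (P1/RW1/US1/PS0)
  lvl2: tbl 0x35, slot 21 ⇒ 0x38007 (P1/RW1/US1/PS0)
  ⇒ phys 0x38ADC  [3 reads]

Access #2 PA: 0x38ADC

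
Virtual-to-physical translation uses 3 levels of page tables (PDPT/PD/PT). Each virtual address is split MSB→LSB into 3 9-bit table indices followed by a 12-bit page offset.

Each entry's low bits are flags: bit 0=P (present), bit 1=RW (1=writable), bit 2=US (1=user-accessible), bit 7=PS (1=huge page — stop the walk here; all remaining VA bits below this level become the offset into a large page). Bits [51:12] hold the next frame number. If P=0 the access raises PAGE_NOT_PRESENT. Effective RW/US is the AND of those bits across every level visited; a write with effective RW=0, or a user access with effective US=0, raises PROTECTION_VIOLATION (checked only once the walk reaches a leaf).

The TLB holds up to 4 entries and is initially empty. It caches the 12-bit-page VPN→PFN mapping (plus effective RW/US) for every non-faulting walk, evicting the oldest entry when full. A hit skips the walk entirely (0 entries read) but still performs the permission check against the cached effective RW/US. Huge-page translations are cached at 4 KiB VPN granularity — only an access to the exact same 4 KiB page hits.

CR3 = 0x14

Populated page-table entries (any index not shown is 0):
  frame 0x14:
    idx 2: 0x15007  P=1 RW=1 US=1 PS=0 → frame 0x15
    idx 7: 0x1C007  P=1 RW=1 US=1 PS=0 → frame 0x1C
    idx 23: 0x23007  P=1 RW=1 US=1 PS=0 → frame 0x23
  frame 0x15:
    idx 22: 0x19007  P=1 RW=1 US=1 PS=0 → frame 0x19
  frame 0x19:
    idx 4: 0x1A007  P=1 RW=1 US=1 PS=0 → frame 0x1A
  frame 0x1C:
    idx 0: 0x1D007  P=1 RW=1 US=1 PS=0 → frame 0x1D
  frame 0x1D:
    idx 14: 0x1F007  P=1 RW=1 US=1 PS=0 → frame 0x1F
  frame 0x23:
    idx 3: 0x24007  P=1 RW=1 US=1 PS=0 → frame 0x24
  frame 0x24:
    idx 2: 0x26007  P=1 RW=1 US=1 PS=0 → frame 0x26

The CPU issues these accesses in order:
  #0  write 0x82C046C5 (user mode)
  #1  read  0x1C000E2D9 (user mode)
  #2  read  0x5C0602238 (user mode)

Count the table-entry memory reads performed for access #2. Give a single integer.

Per-access translation:
#0 VA=0x82C046C5 (w,user):
  L0 @0x14[2] → 0x15007  P=1,RW=1,US=1,PS=0
  L1 @0x15[22] → 0x19007  P=1,RW=1,US=1,PS=0
  L2 @0x19[4] → 0x1A007  P=1,RW=1,US=1,PS=0
  ✓ 0x1A6C5  — 3 lookups
#1 VA=0x1C000E2D9 (r,user):
  L0 @0x14[7] → 0x1C007  P=1,RW=1,US=1,PS=0
  L1 @0x1C[0] → 0x1D007  P=1,RW=1,US=1,PS=0
  L2 @0x1D[14] → 0x1F007  P=1,RW=1,US=1,PS=0
  ✓ 0x1F2D9  — 3 lookups
#2 VA=0x5C0602238 (r,user):
  L0 @0x14[23] → 0x23007  P=1,RW=1,US=1,PS=0
  L1 @0x23[3] → 0x24007  P=1,RW=1,US=1,PS=0
  L2 @0x24[2] → 0x26007  P=1,RW=1,US=1,PS=0
  ✓ 0x26238  — 3 lookups

Entries read for #2: 3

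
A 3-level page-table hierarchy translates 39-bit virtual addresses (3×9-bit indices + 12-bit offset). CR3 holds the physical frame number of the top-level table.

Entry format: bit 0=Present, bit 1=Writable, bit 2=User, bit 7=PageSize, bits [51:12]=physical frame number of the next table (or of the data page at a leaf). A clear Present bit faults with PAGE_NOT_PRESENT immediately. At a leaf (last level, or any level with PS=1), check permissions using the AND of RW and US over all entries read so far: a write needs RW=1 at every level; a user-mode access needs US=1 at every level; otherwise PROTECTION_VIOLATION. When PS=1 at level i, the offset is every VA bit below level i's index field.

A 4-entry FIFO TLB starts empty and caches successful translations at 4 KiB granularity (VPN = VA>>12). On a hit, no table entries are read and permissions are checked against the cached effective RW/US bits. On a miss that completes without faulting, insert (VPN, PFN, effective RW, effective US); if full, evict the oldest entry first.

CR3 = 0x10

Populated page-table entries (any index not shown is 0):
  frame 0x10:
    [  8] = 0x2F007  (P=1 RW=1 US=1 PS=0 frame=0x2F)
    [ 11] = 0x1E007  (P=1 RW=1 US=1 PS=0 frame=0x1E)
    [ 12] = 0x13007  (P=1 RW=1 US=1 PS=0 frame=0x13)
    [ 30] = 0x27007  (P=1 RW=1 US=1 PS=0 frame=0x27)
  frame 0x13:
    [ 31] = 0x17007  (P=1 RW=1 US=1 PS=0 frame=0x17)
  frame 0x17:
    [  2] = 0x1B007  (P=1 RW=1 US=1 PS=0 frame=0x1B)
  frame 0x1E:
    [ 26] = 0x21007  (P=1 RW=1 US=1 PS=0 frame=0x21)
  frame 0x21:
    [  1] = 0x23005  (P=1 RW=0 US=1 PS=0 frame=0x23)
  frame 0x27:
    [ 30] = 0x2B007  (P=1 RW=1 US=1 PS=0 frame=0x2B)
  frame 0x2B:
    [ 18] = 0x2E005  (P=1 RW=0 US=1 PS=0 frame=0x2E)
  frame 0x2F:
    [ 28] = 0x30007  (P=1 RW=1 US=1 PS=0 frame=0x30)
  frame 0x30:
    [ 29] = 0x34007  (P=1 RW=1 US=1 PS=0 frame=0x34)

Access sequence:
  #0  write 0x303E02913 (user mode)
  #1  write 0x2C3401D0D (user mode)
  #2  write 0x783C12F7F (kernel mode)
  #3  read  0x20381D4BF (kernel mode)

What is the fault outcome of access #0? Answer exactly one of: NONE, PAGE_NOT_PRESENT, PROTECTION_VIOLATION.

Per-access translation:
#0 VA=0x303E02913 (w,user):
  lvl0: tbl 0x10, slot 12 ⇒ 0x13007 (P1/RW1/US1/PS0)
  lvl1: tbl 0x13, slot 31 ⇒ 0x17007 (P1/RW1/US1/PS0)
  lvl2: tbl 0x17, slot 2 ⇒ 0x1B007 (P1/RW1/US1/PS0)
  ✓ 0x1B913  — 3 lookups
#1 VA=0x2C3401D0D (w,user):
  lvl0: tbl 0x10, slot 11 ⇒ 0x1E007 (P1/RW1/US1/PS0)
  lvl1: tbl 0x1E, slot 26 ⇒ 0x21007 (P1/RW1/US1/PS0)
  lvl2: tbl 0x21, slot 1 ⇒ 0x23005 (P1/RW0/US1/PS0)
  ✗ PROTECTION_VIOLATION  [3 reads]
#2 VA=0x783C12F7F (w,kernel):
  lvl0: tbl 0x10, slot 30 ⇒ 0x27007 (P1/RW1/US1/PS0)
  lvl1: tbl 0x27, slot 30 ⇒ 0x2B007 (P1/RW1/US1/PS0)
  lvl2: tbl 0x2B, slot 18 ⇒ 0x2E005 (P1/RW0/US1/PS0)
  ✗ PROTECTION_VIOLATION  [3 reads]
#3 VA=0x20381D4BF (r,kernel):
  lvl0: tbl 0x10, slot 8 ⇒ 0x2F007 (P1/RW1/US1/PS0)
  lvl1: tbl 0x2F, slot 28 ⇒ 0x30007 (P1/RW1/US1/PS0)
  lvl2: tbl 0x30, slot 29 ⇒ 0x34007 (P1/RW1/US1/PS0)
  ✓ 0x344BF  — 3 lookups

Access #0 fault: NONE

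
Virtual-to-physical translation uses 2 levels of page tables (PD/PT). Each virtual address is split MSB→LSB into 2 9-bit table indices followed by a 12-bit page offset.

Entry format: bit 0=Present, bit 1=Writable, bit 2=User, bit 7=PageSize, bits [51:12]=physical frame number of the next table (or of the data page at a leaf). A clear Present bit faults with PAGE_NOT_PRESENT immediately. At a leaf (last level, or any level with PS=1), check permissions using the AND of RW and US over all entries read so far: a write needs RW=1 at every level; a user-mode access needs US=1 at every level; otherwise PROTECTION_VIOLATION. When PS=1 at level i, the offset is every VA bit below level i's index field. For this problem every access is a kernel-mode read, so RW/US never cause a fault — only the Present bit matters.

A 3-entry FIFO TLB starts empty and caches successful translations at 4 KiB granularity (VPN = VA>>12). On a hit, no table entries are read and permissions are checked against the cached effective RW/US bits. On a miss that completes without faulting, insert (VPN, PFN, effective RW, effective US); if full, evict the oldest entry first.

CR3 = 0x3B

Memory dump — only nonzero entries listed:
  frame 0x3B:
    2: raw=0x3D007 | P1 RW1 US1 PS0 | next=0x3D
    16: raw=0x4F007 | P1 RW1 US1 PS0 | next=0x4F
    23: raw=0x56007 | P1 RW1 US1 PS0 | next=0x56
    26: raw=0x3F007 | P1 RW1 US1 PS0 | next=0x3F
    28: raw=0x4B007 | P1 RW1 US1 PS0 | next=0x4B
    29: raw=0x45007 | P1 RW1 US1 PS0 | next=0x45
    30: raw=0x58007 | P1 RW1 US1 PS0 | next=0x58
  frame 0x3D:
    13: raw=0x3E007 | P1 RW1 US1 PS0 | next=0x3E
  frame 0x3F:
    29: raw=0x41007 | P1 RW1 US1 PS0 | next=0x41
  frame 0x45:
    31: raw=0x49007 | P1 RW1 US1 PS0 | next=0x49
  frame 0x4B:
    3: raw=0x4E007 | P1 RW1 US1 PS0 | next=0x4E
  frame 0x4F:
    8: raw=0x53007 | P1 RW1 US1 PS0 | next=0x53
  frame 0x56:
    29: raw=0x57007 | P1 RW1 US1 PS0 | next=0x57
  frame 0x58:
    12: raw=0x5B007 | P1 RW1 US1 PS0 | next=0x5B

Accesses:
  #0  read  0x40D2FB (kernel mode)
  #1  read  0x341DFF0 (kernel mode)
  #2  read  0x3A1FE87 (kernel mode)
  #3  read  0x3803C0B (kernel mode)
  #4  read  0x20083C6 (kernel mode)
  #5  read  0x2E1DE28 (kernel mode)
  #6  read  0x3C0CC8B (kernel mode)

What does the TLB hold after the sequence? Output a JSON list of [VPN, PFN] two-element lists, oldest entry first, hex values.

Walk each access:
#0 VA=0x40D2FB (r,kernel):
  L0 @0x3B[2] → 0x3D007  P=1,RW=1,US=1,PS=0
  L1 @0x3D[13] → 0x3E007  P=1,RW=1,US=1,PS=0
  → PA=0x3E2FB  (2 entries read)
#1 VA=0x341DFF0 (r,kernel):
  L0 @0x3B[26] → 0x3F007  P=1,RW=1,US=1,PS=0
  L1 @0x3F[29] → 0x41007  P=1,RW=1,US=1,PS=0
  → PA=0x41FF0  (2 entries read)
#2 VA=0x3A1FE87 (r,kernel):
  L0 @0x3B[29] → 0x45007  P=1,RW=1,US=1,PS=0
  L1 @0x45[31] → 0x49007  P=1,RW=1,US=1,PS=0
  → PA=0x49E87  (2 entries read)
#3 VA=0x3803C0B (r,kernel):
  L0 @0x3B[28] → 0x4B007  P=1,RW=1,US=1,PS=0
  L1 @0x4B[3] → 0x4E007  P=1,RW=1,US=1,PS=0
  → PA=0x4EC0B  (2 entries read)
#4 VA=0x20083C6 (r,kernel):
  L0 @0x3B[16] → 0x4F007  P=1,RW=1,US=1,PS=0
  L1 @0x4F[8] → 0x53007  P=1,RW=1,US=1,PS=0
  → PA=0x533C6  (2 entries read)
#5 VA=0x2E1DE28 (r,kernel):
  L0 @0x3B[23] → 0x56007  P=1,RW=1,US=1,PS=0
  L1 @0x56[29] → 0x57007  P=1,RW=1,US=1,PS=0
  → PA=0x57E28  (2 entries read)
#6 VA=0x3C0CC8B (r,kernel):
  L0 @0x3B[30] → 0x58007  P=1,RW=1,US=1,PS=0
  L1 @0x58[12] → 0x5B007  P=1,RW=1,US=1,PS=0
  → PA=0x5BC8B  (2 entries read)

TLB: [["0x2008", "0x53"], ["0x2E1D", "0x57"], ["0x3C0C", "0x5B"]]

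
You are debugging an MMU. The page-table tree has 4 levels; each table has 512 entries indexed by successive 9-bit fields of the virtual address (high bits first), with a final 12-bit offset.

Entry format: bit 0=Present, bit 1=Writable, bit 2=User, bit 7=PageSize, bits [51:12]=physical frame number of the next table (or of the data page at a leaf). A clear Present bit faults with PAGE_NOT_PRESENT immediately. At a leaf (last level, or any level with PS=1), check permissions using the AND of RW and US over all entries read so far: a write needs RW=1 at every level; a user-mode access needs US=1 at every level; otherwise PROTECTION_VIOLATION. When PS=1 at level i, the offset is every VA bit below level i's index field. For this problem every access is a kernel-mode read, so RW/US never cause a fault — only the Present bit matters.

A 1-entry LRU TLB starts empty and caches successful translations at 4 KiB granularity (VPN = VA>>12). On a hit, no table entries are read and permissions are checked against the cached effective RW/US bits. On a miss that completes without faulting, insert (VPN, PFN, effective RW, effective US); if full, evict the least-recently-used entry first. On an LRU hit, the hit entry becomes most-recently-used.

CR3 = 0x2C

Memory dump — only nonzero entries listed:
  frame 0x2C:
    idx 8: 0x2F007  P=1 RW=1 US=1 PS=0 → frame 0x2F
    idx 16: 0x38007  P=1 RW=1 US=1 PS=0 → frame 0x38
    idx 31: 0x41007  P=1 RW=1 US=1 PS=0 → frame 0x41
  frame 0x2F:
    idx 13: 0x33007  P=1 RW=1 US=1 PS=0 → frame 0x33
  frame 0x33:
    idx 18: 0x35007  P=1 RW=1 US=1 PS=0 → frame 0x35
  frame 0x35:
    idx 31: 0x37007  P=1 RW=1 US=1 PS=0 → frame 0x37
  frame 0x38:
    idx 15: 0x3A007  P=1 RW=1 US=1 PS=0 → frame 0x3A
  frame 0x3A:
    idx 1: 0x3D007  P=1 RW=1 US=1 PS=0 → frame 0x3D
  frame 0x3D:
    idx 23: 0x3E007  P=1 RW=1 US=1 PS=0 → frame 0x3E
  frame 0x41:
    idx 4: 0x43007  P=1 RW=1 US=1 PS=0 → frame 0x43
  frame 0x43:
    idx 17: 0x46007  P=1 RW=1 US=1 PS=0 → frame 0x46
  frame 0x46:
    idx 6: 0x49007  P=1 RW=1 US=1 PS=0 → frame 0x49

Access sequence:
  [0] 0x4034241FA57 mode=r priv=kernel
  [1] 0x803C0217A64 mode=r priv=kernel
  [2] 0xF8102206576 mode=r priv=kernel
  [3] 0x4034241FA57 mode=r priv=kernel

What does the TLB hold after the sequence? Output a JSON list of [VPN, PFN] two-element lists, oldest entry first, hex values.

Walk each access:
#0 VA=0x4034241FA57 (r,kernel):
  lvl0: tbl 0x2C, slot 8 ⇒ 0x2F007 (P1/RW1/US1/PS0)
  lvl1: tbl 0x2F, slot 13 ⇒ 0x33007 (P1/RW1/US1/PS0)
  lvl2: tbl 0x33, slot 18 ⇒ 0x35007 (P1/RW1/US1/PS0)
  lvl3: tbl 0x35, slot 31 ⇒ 0x37007 (P1/RW1/US1/PS0)
  ⇒ phys 0x37A57  [4 reads]
#1 VA=0x803C0217A64 (r,kernel):
  lvl0: tbl 0x2C, slot 16 ⇒ 0x38007 (P1/RW1/US1/PS0)
  lvl1: tbl 0x38, slot 15 ⇒ 0x3A007 (P1/RW1/US1/PS0)
  lvl2: tbl 0x3A, slot 1 ⇒ 0x3D007 (P1/RW1/US1/PS0)
  lvl3: tbl 0x3D, slot 23 ⇒ 0x3E007 (P1/RW1/US1/PS0)
  ⇒ phys 0x3EA64  [4 reads]
#2 VA=0xF8102206576 (r,kernel):
  lvl0: tbl 0x2C, slot 31 ⇒ 0x41007 (P1/RW1/US1/PS0)
  lvl1: tbl 0x41, slot 4 ⇒ 0x43007 (P1/RW1/US1/PS0)
  lvl2: tbl 0x43, slot 17 ⇒ 0x46007 (P1/RW1/US1/PS0)
  lvl3: tbl 0x46, slot 6 ⇒ 0x49007 (P1/RW1/US1/PS0)
  ⇒ phys 0x49576  [4 reads]
#3 VA=0x4034241FA57 (r,kernel):
  lvl0: tbl 0x2C, slot 8 ⇒ 0x2F007 (P1/RW1/US1/PS0)
  lvl1: tbl 0x2F, slot 13 ⇒ 0x33007 (P1/RW1/US1/PS0)
  lvl2: tbl 0x33, slot 18 ⇒ 0x35007 (P1/RW1/US1/PS0)
  lvl3: tbl 0x35, slot 31 ⇒ 0x37007 (P1/RW1/US1/PS0)
  ⇒ phys 0x37A57  [4 reads]

TLB: [["0x4034241F", "0x37"]]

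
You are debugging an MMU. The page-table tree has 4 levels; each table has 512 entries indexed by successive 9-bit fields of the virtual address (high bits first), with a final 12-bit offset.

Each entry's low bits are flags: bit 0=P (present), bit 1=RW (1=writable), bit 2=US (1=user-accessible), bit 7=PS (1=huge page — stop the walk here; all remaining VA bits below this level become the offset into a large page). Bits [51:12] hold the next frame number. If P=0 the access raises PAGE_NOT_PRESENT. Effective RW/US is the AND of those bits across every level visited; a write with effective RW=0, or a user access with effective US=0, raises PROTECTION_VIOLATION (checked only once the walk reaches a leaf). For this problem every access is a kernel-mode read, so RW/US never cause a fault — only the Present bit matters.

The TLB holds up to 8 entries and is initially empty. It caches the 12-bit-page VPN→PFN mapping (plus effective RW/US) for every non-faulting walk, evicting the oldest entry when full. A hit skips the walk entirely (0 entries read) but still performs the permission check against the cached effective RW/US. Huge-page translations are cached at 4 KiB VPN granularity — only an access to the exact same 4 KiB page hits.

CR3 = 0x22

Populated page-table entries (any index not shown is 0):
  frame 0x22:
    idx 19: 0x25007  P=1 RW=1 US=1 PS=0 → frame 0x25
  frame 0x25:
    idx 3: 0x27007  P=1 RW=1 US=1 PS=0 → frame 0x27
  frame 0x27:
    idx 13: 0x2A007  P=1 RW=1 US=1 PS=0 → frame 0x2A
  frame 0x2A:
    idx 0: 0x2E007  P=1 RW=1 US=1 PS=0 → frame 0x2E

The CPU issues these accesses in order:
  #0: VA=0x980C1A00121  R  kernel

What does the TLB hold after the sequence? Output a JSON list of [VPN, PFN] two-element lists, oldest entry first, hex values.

Walk each access:
#0 VA=0x980C1A00121 (r,kernel):
  [0] read 0x22 idx=19: raw=0x25007 flags P=1 W=1 U=1 S=0
  [1] read 0x25 idx=3: raw=0x27007 flags P=1 W=1 U=1 S=0
  [2] read 0x27 idx=13: raw=0x2A007 flags P=1 W=1 U=1 S=0
  [3] read 0x2A idx=0: raw=0x2E007 flags P=1 W=1 U=1 S=0
  → PA=0x2E121  (4 entries read)

TLB: [["0x980C1A00", "0x2E"]]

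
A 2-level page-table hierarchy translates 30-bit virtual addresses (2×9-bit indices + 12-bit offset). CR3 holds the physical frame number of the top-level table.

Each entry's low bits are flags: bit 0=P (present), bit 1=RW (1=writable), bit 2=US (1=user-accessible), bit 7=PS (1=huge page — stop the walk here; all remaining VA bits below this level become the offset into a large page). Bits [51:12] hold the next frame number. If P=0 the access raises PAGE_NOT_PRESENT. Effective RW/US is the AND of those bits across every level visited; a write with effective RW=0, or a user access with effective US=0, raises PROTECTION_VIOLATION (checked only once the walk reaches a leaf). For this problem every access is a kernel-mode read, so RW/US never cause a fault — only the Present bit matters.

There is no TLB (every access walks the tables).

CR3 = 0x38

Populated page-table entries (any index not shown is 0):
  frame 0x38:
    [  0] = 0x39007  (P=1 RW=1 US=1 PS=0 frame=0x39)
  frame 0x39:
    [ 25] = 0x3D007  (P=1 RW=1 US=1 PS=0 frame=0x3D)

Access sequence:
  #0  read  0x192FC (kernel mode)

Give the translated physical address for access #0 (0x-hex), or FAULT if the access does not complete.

Trace:
#0 VA=0x192FC (r,kernel):
  L0: frame=0x38 idx=0 entry=0x39007 [P=1 RW=1 US=1 PS=0]
  L1: frame=0x39 idx=25 entry=0x3D007 [P=1 RW=1 US=1 PS=0]
  ⇒ phys 0x3D2FC  [2 reads]

Access #0 PA: 0x3D2FC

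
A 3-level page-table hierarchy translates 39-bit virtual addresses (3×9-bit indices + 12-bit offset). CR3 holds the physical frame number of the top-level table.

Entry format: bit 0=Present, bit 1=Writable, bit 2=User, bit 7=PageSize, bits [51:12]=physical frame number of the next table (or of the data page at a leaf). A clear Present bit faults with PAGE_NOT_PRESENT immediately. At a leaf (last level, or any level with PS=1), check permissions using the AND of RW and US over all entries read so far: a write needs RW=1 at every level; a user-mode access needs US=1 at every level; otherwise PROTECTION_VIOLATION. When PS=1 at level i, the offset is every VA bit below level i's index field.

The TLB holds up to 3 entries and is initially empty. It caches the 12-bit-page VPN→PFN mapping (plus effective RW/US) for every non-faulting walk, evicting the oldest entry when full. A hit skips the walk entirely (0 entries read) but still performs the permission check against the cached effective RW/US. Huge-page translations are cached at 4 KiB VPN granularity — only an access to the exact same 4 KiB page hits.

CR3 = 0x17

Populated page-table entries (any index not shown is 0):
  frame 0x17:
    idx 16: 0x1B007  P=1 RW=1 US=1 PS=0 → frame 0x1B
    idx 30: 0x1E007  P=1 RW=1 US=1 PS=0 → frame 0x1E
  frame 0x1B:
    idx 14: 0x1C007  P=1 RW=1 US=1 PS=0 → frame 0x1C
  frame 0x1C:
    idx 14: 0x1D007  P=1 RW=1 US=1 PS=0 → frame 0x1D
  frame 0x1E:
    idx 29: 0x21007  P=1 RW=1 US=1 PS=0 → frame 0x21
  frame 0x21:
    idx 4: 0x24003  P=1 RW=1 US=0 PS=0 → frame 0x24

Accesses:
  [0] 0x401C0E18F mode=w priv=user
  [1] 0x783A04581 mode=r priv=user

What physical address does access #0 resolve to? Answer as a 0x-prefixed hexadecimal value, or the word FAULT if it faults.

Trace:
#0 VA=0x401C0E18F (w,user):
  [0] read 0x17 idx=16: raw=0x1B007 flags P=1 W=1 U=1 S=0
  [1] read 0x1B idx=14: raw=0x1C007 flags P=1 W=1 U=1 S=0
  [2] read 0x1C idx=14: raw=0x1D007 flags P=1 W=1 U=1 S=0
  ✓ 0x1D18F  — 3 lookups
#1 VA=0x783A04581 (r,user):
  [0] read 0x17 idx=30: raw=0x1E007 flags P=1 W=1 U=1 S=0
  [1] read 0x1E idx=29: raw=0x21007 flags P=1 W=1 U=1 S=0
  [2] read 0x21 idx=4: raw=0x24003 flags P=1 W=1 U=0 S=0
  ✗ PROTECTION_VIOLATION  [3 reads]

Access #0 PA: 0x1D18F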